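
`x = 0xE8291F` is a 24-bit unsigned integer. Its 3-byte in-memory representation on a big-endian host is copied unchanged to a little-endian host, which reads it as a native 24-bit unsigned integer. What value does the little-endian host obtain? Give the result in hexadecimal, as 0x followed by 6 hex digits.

Stored big-endian, the bytes at ascending addresses are E8 29 1F.
Read back as little-endian, the first byte is least significant, giving 0x1F29E8.

0x1F29E8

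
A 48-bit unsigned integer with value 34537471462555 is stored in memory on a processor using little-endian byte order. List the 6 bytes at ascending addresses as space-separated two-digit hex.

34537471462555 in hexadecimal, padded to 48 bits, is 0x1F6961B7CC9B.
Split into bytes (most-significant first): 1F 69 61 B7 CC 9B.
Little-endian stores the least-significant byte at the lowest address.
So at ascending addresses the bytes are 9B CC B7 61 69 1F.

9B CC B7 61 69 1F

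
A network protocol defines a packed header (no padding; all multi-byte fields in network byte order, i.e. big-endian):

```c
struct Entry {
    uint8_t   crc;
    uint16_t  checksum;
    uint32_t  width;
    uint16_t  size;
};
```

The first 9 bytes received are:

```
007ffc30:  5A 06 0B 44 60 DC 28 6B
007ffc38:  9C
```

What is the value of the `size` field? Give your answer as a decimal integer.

27548

`size` follows `crc` (1 B), `checksum` (2 B), `width` (4 B), so it starts at offset 1 + 2 + 4 = 7 and occupies 2 bytes.
Bytes at offsets 7..8: 6B 9C.
Big-endian stores the most-significant byte at the lowest address.
The bytes are already most-significant first: 0x6B9C.
0x6B9C = 27548.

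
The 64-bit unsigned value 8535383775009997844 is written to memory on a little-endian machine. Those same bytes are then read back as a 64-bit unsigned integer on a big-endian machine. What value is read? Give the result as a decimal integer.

1478335351059018614

8535383775009997844 in 64-bit hexadecimal is 0x7673C6522B1A8414.
Stored little-endian, the bytes at ascending addresses are 14 84 1A 2B 52 C6 73 76.
Read back as big-endian, the last byte is least significant, giving 0x14841A2B52C67376.
0x14841A2B52C67376 = 1478335351059018614.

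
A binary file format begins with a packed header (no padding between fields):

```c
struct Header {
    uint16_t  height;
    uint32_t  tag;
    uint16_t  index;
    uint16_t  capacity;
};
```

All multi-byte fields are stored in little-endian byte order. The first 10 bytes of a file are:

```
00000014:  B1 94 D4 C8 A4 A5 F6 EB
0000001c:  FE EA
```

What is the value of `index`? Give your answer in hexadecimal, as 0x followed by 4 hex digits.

0xEBF6

`index` follows `height` (2 B), `tag` (4 B), so it starts at offset 2 + 4 = 6 and occupies 2 bytes.
Bytes at offsets 6..7: F6 EB.
Little-endian: lowest address holds the least-significant byte.
Reassemble most-significant byte first: EB F6 → 0xEBF6.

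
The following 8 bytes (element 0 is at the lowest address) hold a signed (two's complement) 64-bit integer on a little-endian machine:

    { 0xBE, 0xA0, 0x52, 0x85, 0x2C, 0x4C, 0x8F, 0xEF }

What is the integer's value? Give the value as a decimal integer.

-1184644422876094274

Little-endian stores the least-significant byte at the lowest address.
Reassemble most-significant byte first: EF 8F 4C 2C 85 52 A0 BE → 0xEF8F4C2C8552A0BE.
Top bit is set, so as a signed 64-bit value this is 0xEF8F4C2C8552A0BE − 2^64 = -1184644422876094274.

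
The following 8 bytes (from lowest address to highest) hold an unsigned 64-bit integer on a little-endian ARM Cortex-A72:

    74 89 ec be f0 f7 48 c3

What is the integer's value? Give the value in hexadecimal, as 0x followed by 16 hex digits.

0xC348F7F0BEEC8974

Little-endian: lowest address holds the least-significant byte.
Reassemble most-significant byte first: C3 48 F7 F0 BE EC 89 74 → 0xC348F7F0BEEC8974.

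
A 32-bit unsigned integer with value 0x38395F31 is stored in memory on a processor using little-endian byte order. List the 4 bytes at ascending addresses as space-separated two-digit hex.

Split into bytes (most-significant first): 38 39 5F 31.
Little-endian stores the least-significant byte at the lowest address.
So at ascending addresses the bytes are 31 5F 39 38.

31 5F 39 38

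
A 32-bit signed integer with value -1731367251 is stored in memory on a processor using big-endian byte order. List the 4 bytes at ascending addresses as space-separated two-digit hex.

Two's complement of -1731367251 in 32 bits: 1731367251 = 0x67329153; invert → 0x98CD6EAC; add 1 → 0x98CD6EAD.
Split into bytes (most-significant first): 98 CD 6E AD.
In big-endian order the high byte comes first in memory.
So the memory order matches the most-significant-first order: 98 CD 6E AD.

98 CD 6E AD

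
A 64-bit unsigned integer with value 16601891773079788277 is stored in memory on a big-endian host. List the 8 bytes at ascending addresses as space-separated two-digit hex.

E6 65 C4 9B 65 E6 9A F5

16601891773079788277 in hexadecimal, padded to 64 bits, is 0xE665C49B65E69AF5.
Split into bytes (most-significant first): E6 65 C4 9B 65 E6 9A F5.
Big-endian: lowest address holds the most-significant byte.
So the memory order matches the most-significant-first order: E6 65 C4 9B 65 E6 9A F5.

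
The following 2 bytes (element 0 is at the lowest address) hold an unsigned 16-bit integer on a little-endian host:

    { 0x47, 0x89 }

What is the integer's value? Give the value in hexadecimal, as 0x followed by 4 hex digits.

0x8947

In little-endian order the low byte comes first in memory.
Reassemble most-significant byte first: 89 47 → 0x8947.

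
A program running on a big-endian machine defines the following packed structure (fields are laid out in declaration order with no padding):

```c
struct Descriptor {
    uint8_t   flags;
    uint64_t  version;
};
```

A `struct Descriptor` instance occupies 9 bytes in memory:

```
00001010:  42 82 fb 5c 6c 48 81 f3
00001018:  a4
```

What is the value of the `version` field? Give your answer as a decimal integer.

`version` follows `flags` (1 byte), so it starts at byte offset 1 and occupies 8 bytes.
Bytes at offsets 1..8: 82 FB 5C 6C 48 81 F3 A4.
Big-endian stores the most-significant byte at the lowest address.
The bytes are already most-significant first: 0x82FB5C6C4881F3A4.
0x82FB5C6C4881F3A4 = 9438239064227705764.

9438239064227705764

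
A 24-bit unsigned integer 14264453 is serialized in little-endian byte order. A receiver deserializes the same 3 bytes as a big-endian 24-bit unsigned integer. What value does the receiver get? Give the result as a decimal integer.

8759513

14264453 in 24-bit hexadecimal is 0xD9A885.
Stored little-endian, the bytes at ascending addresses are 85 A8 D9.
Read back as big-endian, the last byte is least significant, giving 0x85A8D9.
0x85A8D9 = 8759513.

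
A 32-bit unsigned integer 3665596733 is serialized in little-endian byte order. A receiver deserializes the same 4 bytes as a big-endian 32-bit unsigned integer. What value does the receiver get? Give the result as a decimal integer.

3665596733 in 32-bit hexadecimal is 0xDA7C913D.
Stored little-endian, the bytes at ascending addresses are 3D 91 7C DA.
Read back as big-endian, the last byte is least significant, giving 0x3D917CDA.
0x3D917CDA = 1032944858.

1032944858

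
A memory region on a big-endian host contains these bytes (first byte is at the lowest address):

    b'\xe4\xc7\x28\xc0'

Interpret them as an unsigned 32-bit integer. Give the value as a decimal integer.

In big-endian order the high byte comes first in memory.
The bytes are already most-significant first: 0xE4C728C0.
0xE4C728C0 = 3838257344.

3838257344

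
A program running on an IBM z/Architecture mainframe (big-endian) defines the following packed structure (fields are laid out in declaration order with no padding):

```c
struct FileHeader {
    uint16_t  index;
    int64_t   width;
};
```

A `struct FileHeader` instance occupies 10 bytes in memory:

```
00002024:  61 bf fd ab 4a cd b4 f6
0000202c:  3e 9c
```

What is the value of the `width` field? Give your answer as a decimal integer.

-167958313731473764

`width` follows `index` (2 bytes), so it starts at byte offset 2 and occupies 8 bytes.
Bytes at offsets 2..9: FD AB 4A CD B4 F6 3E 9C.
Big-endian: lowest address holds the most-significant byte.
The bytes are already most-significant first: 0xFDAB4ACDB4F63E9C.
Top bit is set, so as a signed 64-bit value this is 0xFDAB4ACDB4F63E9C − 2^64 = -167958313731473764.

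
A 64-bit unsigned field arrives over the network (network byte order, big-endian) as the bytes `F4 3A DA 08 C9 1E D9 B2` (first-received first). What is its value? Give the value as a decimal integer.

17598618225172470194

Big-endian: lowest address holds the most-significant byte.
The bytes are already most-significant first: 0xF43ADA08C91ED9B2.
0xF43ADA08C91ED9B2 = 17598618225172470194.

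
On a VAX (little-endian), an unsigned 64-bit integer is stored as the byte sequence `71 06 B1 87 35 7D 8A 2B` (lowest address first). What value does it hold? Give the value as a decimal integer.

3137457759280236145

Little-endian stores the least-significant byte at the lowest address.
Reassemble most-significant byte first: 2B 8A 7D 35 87 B1 06 71 → 0x2B8A7D3587B10671.
0x2B8A7D3587B10671 = 3137457759280236145.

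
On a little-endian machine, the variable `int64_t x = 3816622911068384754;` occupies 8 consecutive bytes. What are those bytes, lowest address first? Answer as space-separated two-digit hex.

3816622911068384754 in hexadecimal, padded to 64 bits, is 0x34F75E50F7D92DF2.
Split into bytes (most-significant first): 34 F7 5E 50 F7 D9 2D F2.
In little-endian order the low byte comes first in memory.
So at ascending addresses the bytes are F2 2D D9 F7 50 5E F7 34.

F2 2D D9 F7 50 5E F7 34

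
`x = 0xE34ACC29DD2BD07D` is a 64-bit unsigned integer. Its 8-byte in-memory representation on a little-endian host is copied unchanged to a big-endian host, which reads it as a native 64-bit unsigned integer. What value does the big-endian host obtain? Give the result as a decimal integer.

Stored little-endian, the bytes at ascending addresses are 7D D0 2B DD 29 CC 4A E3.
Read back as big-endian, the last byte is least significant, giving 0x7DD02BDD29CC4AE3.
0x7DD02BDD29CC4AE3 = 9065794278785829603.

9065794278785829603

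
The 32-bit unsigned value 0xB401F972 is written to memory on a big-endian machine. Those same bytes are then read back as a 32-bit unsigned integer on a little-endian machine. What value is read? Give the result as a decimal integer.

1928921524

Stored big-endian, the bytes at ascending addresses are B4 01 F9 72.
Read back as little-endian, the first byte is least significant, giving 0x72F901B4.
0x72F901B4 = 1928921524.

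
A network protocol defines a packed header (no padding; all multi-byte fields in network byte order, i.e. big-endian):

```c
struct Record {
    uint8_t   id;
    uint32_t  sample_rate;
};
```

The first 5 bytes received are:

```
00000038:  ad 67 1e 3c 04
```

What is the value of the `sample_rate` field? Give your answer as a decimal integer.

`sample_rate` follows `id` (1 byte), so it starts at byte offset 1 and occupies 4 bytes.
Bytes at offsets 1..4: 67 1E 3C 04.
In big-endian order the high byte comes first in memory.
The bytes are already most-significant first: 0x671E3C04.
0x671E3C04 = 1730034692.

1730034692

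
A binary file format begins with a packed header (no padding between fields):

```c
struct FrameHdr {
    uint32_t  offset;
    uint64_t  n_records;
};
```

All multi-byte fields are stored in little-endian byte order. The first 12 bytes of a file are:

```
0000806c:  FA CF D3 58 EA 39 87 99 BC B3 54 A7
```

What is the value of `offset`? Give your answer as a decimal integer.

`offset` is the first field, at byte offset 0, occupying 4 bytes.
Bytes at offsets 0..3: FA CF D3 58.
Little-endian stores the least-significant byte at the lowest address.
Reassemble most-significant byte first: 58 D3 CF FA → 0x58D3CFFA.
0x58D3CFFA = 1490276346.

1490276346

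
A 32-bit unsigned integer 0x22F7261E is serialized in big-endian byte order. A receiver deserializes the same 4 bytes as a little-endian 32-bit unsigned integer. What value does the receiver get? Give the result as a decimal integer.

Stored big-endian, the bytes at ascending addresses are 22 F7 26 1E.
Read back as little-endian, the first byte is least significant, giving 0x1E26F722.
0x1E26F722 = 505870114.

505870114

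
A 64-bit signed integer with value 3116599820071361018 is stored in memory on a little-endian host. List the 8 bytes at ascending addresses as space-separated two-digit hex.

3116599820071361018 in hexadecimal, padded to 64 bits, is 0x2B4063061E6659FA.
Split into bytes (most-significant first): 2B 40 63 06 1E 66 59 FA.
Little-endian: lowest address holds the least-significant byte.
So at ascending addresses the bytes are FA 59 66 1E 06 63 40 2B.

FA 59 66 1E 06 63 40 2B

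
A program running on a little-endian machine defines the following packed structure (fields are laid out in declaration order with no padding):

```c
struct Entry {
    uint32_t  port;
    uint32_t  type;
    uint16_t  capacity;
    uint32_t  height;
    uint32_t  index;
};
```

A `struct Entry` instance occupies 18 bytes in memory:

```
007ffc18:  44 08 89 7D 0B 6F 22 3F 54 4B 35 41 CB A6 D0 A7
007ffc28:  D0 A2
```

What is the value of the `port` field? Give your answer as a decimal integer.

2106132548

`port` is the first field, at byte offset 0, occupying 4 bytes.
Bytes at offsets 0..3: 44 08 89 7D.
In little-endian order the low byte comes first in memory.
Reassemble most-significant byte first: 7D 89 08 44 → 0x7D890844.
0x7D890844 = 2106132548.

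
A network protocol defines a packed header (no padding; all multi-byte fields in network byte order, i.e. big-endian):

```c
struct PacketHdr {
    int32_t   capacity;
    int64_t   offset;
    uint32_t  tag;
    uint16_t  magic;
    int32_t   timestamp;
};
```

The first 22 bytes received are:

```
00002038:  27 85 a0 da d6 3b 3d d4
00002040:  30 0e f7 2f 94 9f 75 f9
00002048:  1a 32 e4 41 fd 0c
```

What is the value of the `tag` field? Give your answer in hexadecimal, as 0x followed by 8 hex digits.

`tag` follows `capacity` (4 B), `offset` (8 B), so it starts at offset 4 + 8 = 12 and occupies 4 bytes.
Bytes at offsets 12..15: 94 9F 75 F9.
Big-endian stores the most-significant byte at the lowest address.
The bytes are already most-significant first: 0x949F75F9.

0x949F75F9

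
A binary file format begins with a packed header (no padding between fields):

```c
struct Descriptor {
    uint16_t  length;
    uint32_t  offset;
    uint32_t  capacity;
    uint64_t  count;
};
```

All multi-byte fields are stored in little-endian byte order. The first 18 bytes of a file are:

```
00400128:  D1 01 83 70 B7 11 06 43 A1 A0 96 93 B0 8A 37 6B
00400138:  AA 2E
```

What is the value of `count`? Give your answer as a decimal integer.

3362617958079697814

`count` follows `length` (2 B), `offset` (4 B), `capacity` (4 B), so it starts at offset 2 + 4 + 4 = 10 and occupies 8 bytes.
Bytes at offsets 10..17: 96 93 B0 8A 37 6B AA 2E.
In little-endian order the low byte comes first in memory.
Reassemble most-significant byte first: 2E AA 6B 37 8A B0 93 96 → 0x2EAA6B378AB09396.
0x2EAA6B378AB09396 = 3362617958079697814.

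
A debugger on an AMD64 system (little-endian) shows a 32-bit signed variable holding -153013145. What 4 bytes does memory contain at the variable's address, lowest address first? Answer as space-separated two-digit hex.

Two's complement of -153013145 in 32 bits: 153013145 = 0x091ECB99; invert → 0xF6E13466; add 1 → 0xF6E13467.
Split into bytes (most-significant first): F6 E1 34 67.
In little-endian order the low byte comes first in memory.
So at ascending addresses the bytes are 67 34 E1 F6.

67 34 E1 F6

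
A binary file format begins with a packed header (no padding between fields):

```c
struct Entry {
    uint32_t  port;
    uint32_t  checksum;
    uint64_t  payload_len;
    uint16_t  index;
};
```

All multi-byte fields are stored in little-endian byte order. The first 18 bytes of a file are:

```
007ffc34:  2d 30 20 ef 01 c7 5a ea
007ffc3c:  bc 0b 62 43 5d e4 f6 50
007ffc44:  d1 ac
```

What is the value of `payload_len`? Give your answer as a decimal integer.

5834101456518646716

`payload_len` follows `port` (4 B), `checksum` (4 B), so it starts at offset 4 + 4 = 8 and occupies 8 bytes.
Bytes at offsets 8..15: BC 0B 62 43 5D E4 F6 50.
Little-endian: lowest address holds the least-significant byte.
Reassemble most-significant byte first: 50 F6 E4 5D 43 62 0B BC → 0x50F6E45D43620BBC.
0x50F6E45D43620BBC = 5834101456518646716.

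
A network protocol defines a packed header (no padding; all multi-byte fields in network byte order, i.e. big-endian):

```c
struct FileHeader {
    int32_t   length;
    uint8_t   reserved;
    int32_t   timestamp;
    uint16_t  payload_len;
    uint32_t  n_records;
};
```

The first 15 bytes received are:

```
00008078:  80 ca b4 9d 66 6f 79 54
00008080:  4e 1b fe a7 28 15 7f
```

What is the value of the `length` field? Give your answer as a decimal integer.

`length` is the first field, at byte offset 0, occupying 4 bytes.
Bytes at offsets 0..3: 80 CA B4 9D.
Big-endian: lowest address holds the most-significant byte.
The bytes are already most-significant first: 0x80CAB49D.
Top bit is set, so as a signed 32-bit value this is 0x80CAB49D − 2^32 = -2134199139.

-2134199139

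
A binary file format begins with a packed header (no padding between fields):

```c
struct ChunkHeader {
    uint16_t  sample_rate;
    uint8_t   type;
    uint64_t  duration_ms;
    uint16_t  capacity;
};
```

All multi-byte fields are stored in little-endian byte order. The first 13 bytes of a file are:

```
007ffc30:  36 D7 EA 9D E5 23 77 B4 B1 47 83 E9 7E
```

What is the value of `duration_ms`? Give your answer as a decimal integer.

9459724930966087069

`duration_ms` follows `sample_rate` (2 B), `type` (1 B), so it starts at offset 2 + 1 = 3 and occupies 8 bytes.
Bytes at offsets 3..10: 9D E5 23 77 B4 B1 47 83.
Little-endian stores the least-significant byte at the lowest address.
Reassemble most-significant byte first: 83 47 B1 B4 77 23 E5 9D → 0x8347B1B47723E59D.
0x8347B1B47723E59D = 9459724930966087069.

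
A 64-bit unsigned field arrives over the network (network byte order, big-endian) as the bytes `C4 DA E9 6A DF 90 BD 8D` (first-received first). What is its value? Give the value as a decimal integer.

Big-endian: lowest address holds the most-significant byte.
The bytes are already most-significant first: 0xC4DAE96ADF90BD8D.
0xC4DAE96ADF90BD8D = 14184906621583408525.

14184906621583408525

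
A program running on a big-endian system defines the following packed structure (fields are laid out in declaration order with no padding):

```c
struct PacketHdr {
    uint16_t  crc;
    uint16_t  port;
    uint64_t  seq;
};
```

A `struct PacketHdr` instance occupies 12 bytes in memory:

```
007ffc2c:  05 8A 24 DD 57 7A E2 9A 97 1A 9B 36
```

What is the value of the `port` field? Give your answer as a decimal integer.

9437

`port` follows `crc` (2 bytes), so it starts at byte offset 2 and occupies 2 bytes.
Bytes at offsets 2..3: 24 DD.
Big-endian stores the most-significant byte at the lowest address.
The bytes are already most-significant first: 0x24DD.
0x24DD = 9437.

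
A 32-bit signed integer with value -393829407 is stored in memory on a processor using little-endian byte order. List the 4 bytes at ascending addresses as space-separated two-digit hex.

E1 A3 86 E8

Two's complement of -393829407 in 32 bits: 393829407 = 0x17795C1F; invert → 0xE886A3E0; add 1 → 0xE886A3E1.
Split into bytes (most-significant first): E8 86 A3 E1.
In little-endian order the low byte comes first in memory.
So at ascending addresses the bytes are E1 A3 86 E8.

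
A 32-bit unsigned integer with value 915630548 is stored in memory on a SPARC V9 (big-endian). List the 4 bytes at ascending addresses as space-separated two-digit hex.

36 93 69 D4

915630548 in hexadecimal, padded to 32 bits, is 0x369369D4.
Split into bytes (most-significant first): 36 93 69 D4.
Big-endian stores the most-significant byte at the lowest address.
So the memory order matches the most-significant-first order: 36 93 69 D4.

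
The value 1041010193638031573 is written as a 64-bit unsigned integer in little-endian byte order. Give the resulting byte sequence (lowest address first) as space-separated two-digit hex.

D5 00 5B 6F 41 69 72 0E

1041010193638031573 in hexadecimal, padded to 64 bits, is 0x0E7269416F5B00D5.
Split into bytes (most-significant first): 0E 72 69 41 6F 5B 00 D5.
Little-endian stores the least-significant byte at the lowest address.
So at ascending addresses the bytes are D5 00 5B 6F 41 69 72 0E.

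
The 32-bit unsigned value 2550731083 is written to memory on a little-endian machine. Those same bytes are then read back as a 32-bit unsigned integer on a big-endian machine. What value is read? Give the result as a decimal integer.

1259407768

2550731083 in 32-bit hexadecimal is 0x9809114B.
Stored little-endian, the bytes at ascending addresses are 4B 11 09 98.
Read back as big-endian, the last byte is least significant, giving 0x4B110998.
0x4B110998 = 1259407768.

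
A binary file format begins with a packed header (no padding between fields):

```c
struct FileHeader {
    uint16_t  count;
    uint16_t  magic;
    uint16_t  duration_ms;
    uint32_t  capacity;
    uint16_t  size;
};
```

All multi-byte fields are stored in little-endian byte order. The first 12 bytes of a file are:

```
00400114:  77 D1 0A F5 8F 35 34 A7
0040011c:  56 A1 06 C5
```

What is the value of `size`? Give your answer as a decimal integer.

`size` follows `count` (2 B), `magic` (2 B), `duration_ms` (2 B), `capacity` (4 B), so it starts at offset 2 + 2 + 2 + 4 = 10 and occupies 2 bytes.
Bytes at offsets 10..11: 06 C5.
In little-endian order the low byte comes first in memory.
Reassemble most-significant byte first: C5 06 → 0xC506.
0xC506 = 50438.

50438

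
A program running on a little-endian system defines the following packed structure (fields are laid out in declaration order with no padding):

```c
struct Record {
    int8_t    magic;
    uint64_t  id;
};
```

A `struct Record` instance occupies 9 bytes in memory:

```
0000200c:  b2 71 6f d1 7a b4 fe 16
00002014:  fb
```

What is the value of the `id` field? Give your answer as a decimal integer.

18092928604115660657

`id` follows `magic` (1 byte), so it starts at byte offset 1 and occupies 8 bytes.
Bytes at offsets 1..8: 71 6F D1 7A B4 FE 16 FB.
Little-endian: lowest address holds the least-significant byte.
Reassemble most-significant byte first: FB 16 FE B4 7A D1 6F 71 → 0xFB16FEB47AD16F71.
0xFB16FEB47AD16F71 = 18092928604115660657.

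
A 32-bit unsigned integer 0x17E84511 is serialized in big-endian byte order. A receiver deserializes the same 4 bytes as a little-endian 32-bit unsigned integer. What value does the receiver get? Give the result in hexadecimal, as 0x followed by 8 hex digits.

Stored big-endian, the bytes at ascending addresses are 17 E8 45 11.
Read back as little-endian, the first byte is least significant, giving 0x1145E817.

0x1145E817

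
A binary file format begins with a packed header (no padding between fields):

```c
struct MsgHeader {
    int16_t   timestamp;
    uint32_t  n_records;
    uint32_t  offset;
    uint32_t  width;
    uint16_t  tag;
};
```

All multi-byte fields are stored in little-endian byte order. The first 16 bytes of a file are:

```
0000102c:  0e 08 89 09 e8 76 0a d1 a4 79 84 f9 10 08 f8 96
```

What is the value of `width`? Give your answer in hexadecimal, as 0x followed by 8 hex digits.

0x0810F984

`width` follows `timestamp` (2 B), `n_records` (4 B), `offset` (4 B), so it starts at offset 2 + 4 + 4 = 10 and occupies 4 bytes.
Bytes at offsets 10..13: 84 F9 10 08.
Little-endian: lowest address holds the least-significant byte.
Reassemble most-significant byte first: 08 10 F9 84 → 0x0810F984.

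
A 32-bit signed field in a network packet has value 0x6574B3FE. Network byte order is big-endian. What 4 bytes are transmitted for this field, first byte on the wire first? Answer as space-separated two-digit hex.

65 74 B3 FE

Split into bytes (most-significant first): 65 74 B3 FE.
Big-endian stores the most-significant byte at the lowest address.
So the memory order matches the most-significant-first order: 65 74 B3 FE.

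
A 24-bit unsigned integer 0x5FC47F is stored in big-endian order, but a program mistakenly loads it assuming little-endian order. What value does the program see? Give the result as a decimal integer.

Stored big-endian, the bytes at ascending addresses are 5F C4 7F.
Read back as little-endian, the first byte is least significant, giving 0x7FC45F.
0x7FC45F = 8373343.

8373343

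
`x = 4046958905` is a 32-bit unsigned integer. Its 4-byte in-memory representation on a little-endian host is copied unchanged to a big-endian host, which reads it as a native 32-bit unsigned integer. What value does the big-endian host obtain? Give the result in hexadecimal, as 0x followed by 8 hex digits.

4046958905 in 32-bit hexadecimal is 0xF137B139.
Stored little-endian, the bytes at ascending addresses are 39 B1 37 F1.
Read back as big-endian, the last byte is least significant, giving 0x39B137F1.

0x39B137F1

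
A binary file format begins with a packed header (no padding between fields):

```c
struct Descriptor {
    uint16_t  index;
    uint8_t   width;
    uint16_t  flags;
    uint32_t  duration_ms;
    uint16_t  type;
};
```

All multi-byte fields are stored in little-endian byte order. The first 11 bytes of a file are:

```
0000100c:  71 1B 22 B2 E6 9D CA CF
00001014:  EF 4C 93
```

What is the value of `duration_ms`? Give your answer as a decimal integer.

4023372445

`duration_ms` follows `index` (2 B), `width` (1 B), `flags` (2 B), so it starts at offset 2 + 1 + 2 = 5 and occupies 4 bytes.
Bytes at offsets 5..8: 9D CA CF EF.
Little-endian: lowest address holds the least-significant byte.
Reassemble most-significant byte first: EF CF CA 9D → 0xEFCFCA9D.
0xEFCFCA9D = 4023372445.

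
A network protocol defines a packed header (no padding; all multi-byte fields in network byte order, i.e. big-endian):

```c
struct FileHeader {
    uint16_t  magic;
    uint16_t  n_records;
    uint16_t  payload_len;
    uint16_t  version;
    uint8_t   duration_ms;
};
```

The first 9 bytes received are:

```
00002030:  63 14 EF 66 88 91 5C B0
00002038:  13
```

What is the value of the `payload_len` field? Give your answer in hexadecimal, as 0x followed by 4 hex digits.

`payload_len` follows `magic` (2 B), `n_records` (2 B), so it starts at offset 2 + 2 = 4 and occupies 2 bytes.
Bytes at offsets 4..5: 88 91.
Big-endian: lowest address holds the most-significant byte.
The bytes are already most-significant first: 0x8891.

0x8891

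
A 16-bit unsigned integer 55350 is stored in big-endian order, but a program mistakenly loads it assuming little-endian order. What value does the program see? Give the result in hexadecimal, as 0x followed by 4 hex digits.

55350 in 16-bit hexadecimal is 0xD836.
Stored big-endian, the bytes at ascending addresses are D8 36.
Read back as little-endian, the first byte is least significant, giving 0x36D8.

0x36D8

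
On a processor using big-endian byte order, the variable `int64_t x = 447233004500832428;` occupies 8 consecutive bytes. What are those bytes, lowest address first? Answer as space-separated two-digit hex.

06 34 E4 0C 4D 1A 50 AC

447233004500832428 in hexadecimal, padded to 64 bits, is 0x0634E40C4D1A50AC.
Split into bytes (most-significant first): 06 34 E4 0C 4D 1A 50 AC.
Big-endian: lowest address holds the most-significant byte.
So the memory order matches the most-significant-first order: 06 34 E4 0C 4D 1A 50 AC.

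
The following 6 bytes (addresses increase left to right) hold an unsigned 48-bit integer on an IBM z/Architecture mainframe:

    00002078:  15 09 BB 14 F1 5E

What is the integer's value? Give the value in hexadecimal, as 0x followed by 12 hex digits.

0x1509BB14F15E

Big-endian: lowest address holds the most-significant byte.
The bytes are already most-significant first: 0x1509BB14F15E.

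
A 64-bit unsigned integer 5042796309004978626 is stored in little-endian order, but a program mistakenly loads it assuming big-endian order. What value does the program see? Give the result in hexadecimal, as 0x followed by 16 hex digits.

0xC289E470869CFB45

5042796309004978626 in 64-bit hexadecimal is 0x45FB9C8670E489C2.
Stored little-endian, the bytes at ascending addresses are C2 89 E4 70 86 9C FB 45.
Read back as big-endian, the last byte is least significant, giving 0xC289E470869CFB45.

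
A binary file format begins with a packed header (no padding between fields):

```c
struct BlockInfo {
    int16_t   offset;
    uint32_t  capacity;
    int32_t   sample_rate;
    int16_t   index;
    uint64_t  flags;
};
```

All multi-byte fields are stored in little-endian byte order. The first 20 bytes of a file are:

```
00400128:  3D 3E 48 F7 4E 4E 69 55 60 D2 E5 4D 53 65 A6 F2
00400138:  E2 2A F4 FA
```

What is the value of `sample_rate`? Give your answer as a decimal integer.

`sample_rate` follows `offset` (2 B), `capacity` (4 B), so it starts at offset 2 + 4 = 6 and occupies 4 bytes.
Bytes at offsets 6..9: 69 55 60 D2.
Little-endian stores the least-significant byte at the lowest address.
Reassemble most-significant byte first: D2 60 55 69 → 0xD2605569.
Top bit is set, so as a signed 32-bit value this is 0xD2605569 − 2^32 = -765438615.

-765438615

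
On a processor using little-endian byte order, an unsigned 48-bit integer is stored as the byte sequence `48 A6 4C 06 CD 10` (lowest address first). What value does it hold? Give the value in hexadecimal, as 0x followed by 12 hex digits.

0x10CD064CA648

In little-endian order the low byte comes first in memory.
Reassemble most-significant byte first: 10 CD 06 4C A6 48 → 0x10CD064CA648.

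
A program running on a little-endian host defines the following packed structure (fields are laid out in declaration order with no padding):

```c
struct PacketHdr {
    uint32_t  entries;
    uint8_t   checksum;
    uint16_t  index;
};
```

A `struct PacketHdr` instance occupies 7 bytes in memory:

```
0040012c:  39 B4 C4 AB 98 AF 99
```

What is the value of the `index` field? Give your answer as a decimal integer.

39343

`index` follows `entries` (4 B), `checksum` (1 B), so it starts at offset 4 + 1 = 5 and occupies 2 bytes.
Bytes at offsets 5..6: AF 99.
Little-endian stores the least-significant byte at the lowest address.
Reassemble most-significant byte first: 99 AF → 0x99AF.
0x99AF = 39343.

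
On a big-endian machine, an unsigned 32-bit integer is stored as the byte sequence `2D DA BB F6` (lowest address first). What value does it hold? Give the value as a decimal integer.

In big-endian order the high byte comes first in memory.
The bytes are already most-significant first: 0x2DDABBF6.
0x2DDABBF6 = 769309686.

769309686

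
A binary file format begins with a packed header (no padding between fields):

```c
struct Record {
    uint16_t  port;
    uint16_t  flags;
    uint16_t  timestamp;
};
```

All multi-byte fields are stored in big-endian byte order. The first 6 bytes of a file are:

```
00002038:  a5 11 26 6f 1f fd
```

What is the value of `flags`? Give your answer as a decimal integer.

`flags` follows `port` (2 bytes), so it starts at byte offset 2 and occupies 2 bytes.
Bytes at offsets 2..3: 26 6F.
Big-endian: lowest address holds the most-significant byte.
The bytes are already most-significant first: 0x266F.
0x266F = 9839.

9839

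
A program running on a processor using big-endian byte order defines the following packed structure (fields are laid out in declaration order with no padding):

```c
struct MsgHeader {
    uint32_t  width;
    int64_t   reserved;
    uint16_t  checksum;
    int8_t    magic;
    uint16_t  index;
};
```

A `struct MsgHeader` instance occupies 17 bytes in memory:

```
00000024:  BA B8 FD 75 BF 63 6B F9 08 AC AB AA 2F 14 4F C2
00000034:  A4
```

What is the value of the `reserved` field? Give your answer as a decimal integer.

-4655758872434398294

`reserved` follows `width` (4 bytes), so it starts at byte offset 4 and occupies 8 bytes.
Bytes at offsets 4..11: BF 63 6B F9 08 AC AB AA.
In big-endian order the high byte comes first in memory.
The bytes are already most-significant first: 0xBF636BF908ACABAA.
Top bit is set, so as a signed 64-bit value this is 0xBF636BF908ACABAA − 2^64 = -4655758872434398294.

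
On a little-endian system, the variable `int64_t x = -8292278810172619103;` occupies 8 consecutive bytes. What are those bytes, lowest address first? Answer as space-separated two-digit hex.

Two's complement of -8292278810172619103 in 64 bits: 8292278810172619103 = 0x731417A4BAD6795F; invert → 0x8CEBE85B452986A0; add 1 → 0x8CEBE85B452986A1.
Split into bytes (most-significant first): 8C EB E8 5B 45 29 86 A1.
In little-endian order the low byte comes first in memory.
So at ascending addresses the bytes are A1 86 29 45 5B E8 EB 8C.

A1 86 29 45 5B E8 EB 8C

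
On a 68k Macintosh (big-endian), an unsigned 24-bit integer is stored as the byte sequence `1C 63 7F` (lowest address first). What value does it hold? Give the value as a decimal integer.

Big-endian: lowest address holds the most-significant byte.
The bytes are already most-significant first: 0x1C637F.
0x1C637F = 1860479.

1860479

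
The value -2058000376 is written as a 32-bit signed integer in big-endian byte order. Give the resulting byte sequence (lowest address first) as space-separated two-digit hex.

Two's complement of -2058000376 in 32 bits: 2058000376 = 0x7AAA97F8; invert → 0x85556807; add 1 → 0x85556808.
Split into bytes (most-significant first): 85 55 68 08.
Big-endian stores the most-significant byte at the lowest address.
So the memory order matches the most-significant-first order: 85 55 68 08.

85 55 68 08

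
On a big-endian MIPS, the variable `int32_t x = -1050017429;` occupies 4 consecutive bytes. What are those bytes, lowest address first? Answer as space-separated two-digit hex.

Two's complement of -1050017429 in 32 bits: 1050017429 = 0x3E95FE95; invert → 0xC16A016A; add 1 → 0xC16A016B.
Split into bytes (most-significant first): C1 6A 01 6B.
In big-endian order the high byte comes first in memory.
So the memory order matches the most-significant-first order: C1 6A 01 6B.

C1 6A 01 6B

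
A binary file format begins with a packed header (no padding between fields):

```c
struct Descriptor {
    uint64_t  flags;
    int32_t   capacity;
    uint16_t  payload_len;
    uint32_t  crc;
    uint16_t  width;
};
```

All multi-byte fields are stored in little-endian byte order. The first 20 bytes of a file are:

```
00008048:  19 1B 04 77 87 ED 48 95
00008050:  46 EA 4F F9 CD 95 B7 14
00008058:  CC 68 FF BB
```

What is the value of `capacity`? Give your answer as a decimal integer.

`capacity` follows `flags` (8 bytes), so it starts at byte offset 8 and occupies 4 bytes.
Bytes at offsets 8..11: 46 EA 4F F9.
In little-endian order the low byte comes first in memory.
Reassemble most-significant byte first: F9 4F EA 46 → 0xF94FEA46.
Top bit is set, so as a signed 32-bit value this is 0xF94FEA46 − 2^32 = -112203194.

-112203194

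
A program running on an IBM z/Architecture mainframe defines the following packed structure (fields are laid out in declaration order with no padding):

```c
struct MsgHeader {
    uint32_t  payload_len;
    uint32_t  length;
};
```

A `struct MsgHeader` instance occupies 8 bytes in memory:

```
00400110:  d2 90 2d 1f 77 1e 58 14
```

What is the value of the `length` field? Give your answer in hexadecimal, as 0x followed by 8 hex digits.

0x771E5814

`length` follows `payload_len` (4 bytes), so it starts at byte offset 4 and occupies 4 bytes.
Bytes at offsets 4..7: 77 1E 58 14.
In big-endian order the high byte comes first in memory.
The bytes are already most-significant first: 0x771E5814.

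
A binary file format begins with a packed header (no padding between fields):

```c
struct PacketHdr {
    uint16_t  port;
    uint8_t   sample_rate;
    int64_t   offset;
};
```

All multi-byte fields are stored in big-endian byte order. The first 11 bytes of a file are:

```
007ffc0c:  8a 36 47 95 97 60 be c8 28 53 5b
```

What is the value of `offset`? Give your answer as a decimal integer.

`offset` follows `port` (2 B), `sample_rate` (1 B), so it starts at offset 2 + 1 = 3 and occupies 8 bytes.
Bytes at offsets 3..10: 95 97 60 BE C8 28 53 5B.
Big-endian: lowest address holds the most-significant byte.
The bytes are already most-significant first: 0x959760BEC828535B.
Top bit is set, so as a signed 64-bit value this is 0x959760BEC828535B − 2^64 = -7667553468056841381.

-7667553468056841381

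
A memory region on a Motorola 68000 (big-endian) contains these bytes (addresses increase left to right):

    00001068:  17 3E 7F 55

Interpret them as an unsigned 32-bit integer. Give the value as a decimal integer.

Big-endian: lowest address holds the most-significant byte.
The bytes are already most-significant first: 0x173E7F55.
0x173E7F55 = 389971797.

389971797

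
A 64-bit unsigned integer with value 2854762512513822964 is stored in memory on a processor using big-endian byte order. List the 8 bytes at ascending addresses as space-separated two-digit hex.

27 9E 27 61 44 7C F0 F4

2854762512513822964 in hexadecimal, padded to 64 bits, is 0x279E2761447CF0F4.
Split into bytes (most-significant first): 27 9E 27 61 44 7C F0 F4.
Big-endian: lowest address holds the most-significant byte.
So the memory order matches the most-significant-first order: 27 9E 27 61 44 7C F0 F4.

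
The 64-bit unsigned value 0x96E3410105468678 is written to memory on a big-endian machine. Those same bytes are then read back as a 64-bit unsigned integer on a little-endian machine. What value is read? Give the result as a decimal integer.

8684705918740456342

Stored big-endian, the bytes at ascending addresses are 96 E3 41 01 05 46 86 78.
Read back as little-endian, the first byte is least significant, giving 0x788646050141E396.
0x788646050141E396 = 8684705918740456342.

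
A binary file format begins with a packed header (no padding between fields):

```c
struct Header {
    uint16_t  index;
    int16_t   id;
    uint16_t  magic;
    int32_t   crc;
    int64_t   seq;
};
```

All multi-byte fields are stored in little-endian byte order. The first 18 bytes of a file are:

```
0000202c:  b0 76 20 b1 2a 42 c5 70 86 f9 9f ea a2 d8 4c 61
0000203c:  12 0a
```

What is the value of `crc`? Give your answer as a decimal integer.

-108629819

`crc` follows `index` (2 B), `id` (2 B), `magic` (2 B), so it starts at offset 2 + 2 + 2 = 6 and occupies 4 bytes.
Bytes at offsets 6..9: C5 70 86 F9.
Little-endian: lowest address holds the least-significant byte.
Reassemble most-significant byte first: F9 86 70 C5 → 0xF98670C5.
Top bit is set, so as a signed 32-bit value this is 0xF98670C5 − 2^32 = -108629819.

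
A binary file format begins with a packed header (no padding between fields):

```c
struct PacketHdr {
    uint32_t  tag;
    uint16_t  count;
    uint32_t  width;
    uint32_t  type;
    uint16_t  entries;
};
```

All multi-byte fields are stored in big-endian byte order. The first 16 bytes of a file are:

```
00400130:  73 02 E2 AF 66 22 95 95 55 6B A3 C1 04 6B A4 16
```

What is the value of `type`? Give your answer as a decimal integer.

2747335787

`type` follows `tag` (4 B), `count` (2 B), `width` (4 B), so it starts at offset 4 + 2 + 4 = 10 and occupies 4 bytes.
Bytes at offsets 10..13: A3 C1 04 6B.
Big-endian stores the most-significant byte at the lowest address.
The bytes are already most-significant first: 0xA3C1046B.
0xA3C1046B = 2747335787.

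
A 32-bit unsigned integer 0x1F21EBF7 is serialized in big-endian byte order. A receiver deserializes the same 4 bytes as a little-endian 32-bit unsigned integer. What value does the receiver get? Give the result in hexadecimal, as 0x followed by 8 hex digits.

0xF7EB211F

Stored big-endian, the bytes at ascending addresses are 1F 21 EB F7.
Read back as little-endian, the first byte is least significant, giving 0xF7EB211F.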